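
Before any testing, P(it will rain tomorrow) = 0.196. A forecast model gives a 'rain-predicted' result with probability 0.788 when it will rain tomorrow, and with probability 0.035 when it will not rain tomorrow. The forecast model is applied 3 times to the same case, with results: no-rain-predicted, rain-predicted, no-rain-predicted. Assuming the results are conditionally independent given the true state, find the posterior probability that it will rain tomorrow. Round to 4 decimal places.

Posterior P(H) ≈ 0.2094

Let H be the event that it will rain tomorrow; start with P(H) = 0.196. P('rain-predicted'|H) = 0.788, P('rain-predicted'|¬H) = 0.035.
Update on result 1 ('no-rain-predicted'): P(H) ← 0.212·0.1960 / (0.212·0.1960 + 0.965·0.8040) = 0.041552/0.81741 = 0.0508.
Update on result 2 ('rain-predicted'): P(H) ← 0.788·0.0508 / (0.788·0.0508 + 0.035·0.9492) = 0.040057/0.073278 = 0.5466.
Update on result 3 ('no-rain-predicted'): P(H) ← 0.212·0.5466 / (0.212·0.5466 + 0.965·0.4534) = 0.11589/0.55338 = 0.2094.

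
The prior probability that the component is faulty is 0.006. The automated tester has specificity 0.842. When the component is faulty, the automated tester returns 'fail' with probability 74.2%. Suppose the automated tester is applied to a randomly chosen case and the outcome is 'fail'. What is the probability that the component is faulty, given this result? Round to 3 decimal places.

Let H be the event that the component is faulty. P(H) = 0.006, so P(¬H) = 0.994. With E the 'fail' result, P(E|H) = 0.742 and P(E|¬H) = 0.158.
P(E) = 0.742·0.006 + 0.158·0.994 = 0.0044520 + 0.15705 = 0.16150.
By Bayes' theorem, P(H|E) = 0.0044520 / 0.16150 = 0.028.

P(H | E) ≈ 0.028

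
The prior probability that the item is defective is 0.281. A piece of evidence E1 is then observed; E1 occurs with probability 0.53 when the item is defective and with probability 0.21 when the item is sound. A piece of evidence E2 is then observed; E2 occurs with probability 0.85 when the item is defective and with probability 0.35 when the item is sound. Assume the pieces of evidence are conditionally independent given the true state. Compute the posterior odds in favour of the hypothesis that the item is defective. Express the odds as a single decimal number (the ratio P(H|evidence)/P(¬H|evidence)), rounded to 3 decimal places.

Posterior odds ≈ 2.395

Prior odds = 0.281/(1−0.281) = 0.39082.
Likelihood ratio for E1 = 0.53/0.21 = 2.5238.
Likelihood ratio for E2 = 0.85/0.35 = 2.4286.
Posterior odds = prior odds × LR₁ × LR₂ = 2.3954.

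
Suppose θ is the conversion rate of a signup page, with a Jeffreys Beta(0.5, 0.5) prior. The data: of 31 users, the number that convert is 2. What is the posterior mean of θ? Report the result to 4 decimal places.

Posterior mean ≈ 0.0781

The binomial likelihood is conjugate to the Beta prior: with 2 successes and 29 failures, the posterior is Beta(0.5+2, 0.5+29) = Beta(2.5, 29.5).
Posterior mean = α/(α+β) = 2.5/32 = 0.0781.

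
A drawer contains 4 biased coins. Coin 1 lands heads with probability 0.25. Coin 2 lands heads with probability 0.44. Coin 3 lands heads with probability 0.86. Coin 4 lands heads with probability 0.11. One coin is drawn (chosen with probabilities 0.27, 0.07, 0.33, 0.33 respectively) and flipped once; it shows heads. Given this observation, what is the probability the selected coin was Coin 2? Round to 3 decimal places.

P(heads|C1) = 0.25; P(heads|C2) = 0.44; P(heads|C3) = 0.86; P(heads|C4) = 0.11.
Prior × likelihood for each source: 0.27·0.25=0.06750, 0.07·0.44=0.03080, 0.33·0.86=0.2838, 0.33·0.11=0.03630. Summing gives P(heads) = 0.41840.
P(Coin 2 | heads) = 0.03080 / 0.41840 = 0.074.

Posterior probability ≈ 0.074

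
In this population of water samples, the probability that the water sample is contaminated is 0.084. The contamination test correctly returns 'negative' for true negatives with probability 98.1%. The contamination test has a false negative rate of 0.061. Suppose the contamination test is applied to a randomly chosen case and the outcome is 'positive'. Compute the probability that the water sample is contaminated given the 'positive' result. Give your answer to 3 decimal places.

Let H be the event that the water sample is contaminated. P(H) = 0.084, so P(¬H) = 0.916. With E the 'positive' result, P(E|H) = 0.939 and P(E|¬H) = 0.019.
P(E) = 0.939·0.084 + 0.019·0.916 = 0.078876 + 0.017404 = 0.096280.
By Bayes' theorem, P(H|E) = 0.078876 / 0.096280 = 0.819.

P(H | E) ≈ 0.819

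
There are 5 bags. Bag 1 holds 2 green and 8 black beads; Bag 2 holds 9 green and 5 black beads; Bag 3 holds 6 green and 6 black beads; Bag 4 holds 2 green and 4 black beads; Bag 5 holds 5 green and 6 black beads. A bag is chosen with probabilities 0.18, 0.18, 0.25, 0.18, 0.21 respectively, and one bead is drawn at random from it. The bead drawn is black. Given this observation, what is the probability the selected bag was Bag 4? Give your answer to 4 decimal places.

P(black|Bag 1) = 0.8; P(black|Bag 2) = 0.3571; P(black|Bag 3) = 0.5; P(black|Bag 4) = 0.6667; P(black|Bag 5) = 0.5455.
Prior × likelihood for each source: 0.18·0.8=0.1440, 0.18·0.3571=0.06429, 0.25·0.5=0.1250, 0.18·0.6667=0.1200, 0.21·0.5455=0.1145. Summing gives P(black) = 0.56783.
P(Bag 4 | black) = 0.1200 / 0.56783 = 0.2113.

Posterior probability ≈ 0.2113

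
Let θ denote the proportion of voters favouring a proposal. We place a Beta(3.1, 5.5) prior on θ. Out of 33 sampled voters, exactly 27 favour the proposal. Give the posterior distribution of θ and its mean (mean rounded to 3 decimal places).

Posterior: Beta(30.1, 11.5); mean ≈ 0.724

The binomial likelihood is conjugate to the Beta prior: with 27 successes and 6 failures, the posterior is Beta(3.1+27, 5.5+6) = Beta(30.1, 11.5).
E[θ | data] = 30.1/(30.1+11.5) = 0.724.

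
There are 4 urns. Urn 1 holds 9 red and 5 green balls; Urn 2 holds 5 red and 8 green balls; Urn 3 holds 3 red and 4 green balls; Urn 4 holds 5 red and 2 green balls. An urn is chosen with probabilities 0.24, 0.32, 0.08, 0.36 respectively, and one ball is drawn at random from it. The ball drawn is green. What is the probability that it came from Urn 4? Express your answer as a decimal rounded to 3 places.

Tabulate prior·likelihood by source: [1] prior 0.24, lik 0.3571, product 0.08571; [2] prior 0.32, lik 0.6154, product 0.1969; [3] prior 0.08, lik 0.5714, product 0.04571; [4] prior 0.36, lik 0.2857, product 0.1029.
Normalizing constant = 0.43121; the posterior for Urn 4 is its product over the sum, 0.1029/0.43121 = 0.239.

Posterior probability ≈ 0.239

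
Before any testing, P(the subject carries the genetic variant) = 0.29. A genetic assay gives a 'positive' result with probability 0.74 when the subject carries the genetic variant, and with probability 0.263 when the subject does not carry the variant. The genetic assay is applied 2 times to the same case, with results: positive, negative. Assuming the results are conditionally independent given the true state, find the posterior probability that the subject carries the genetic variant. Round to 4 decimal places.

Posterior P(H) ≈ 0.2885

With H the event that the subject carries the genetic variant, the joint likelihood of the observed sequence is P(data|H) = 0.74·0.26 = 0.19240 and P(data|¬H) = 0.263·0.737 = 0.19383.
Bayes: P(H|data) = 0.29·0.19240 / (0.29·0.19240 + 0.71·0.19383) = 0.055796/0.19342 = 0.2885.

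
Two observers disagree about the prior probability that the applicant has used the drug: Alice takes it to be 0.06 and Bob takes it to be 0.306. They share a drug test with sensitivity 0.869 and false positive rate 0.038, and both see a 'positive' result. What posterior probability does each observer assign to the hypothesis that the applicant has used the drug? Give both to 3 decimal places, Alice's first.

Alice: 0.593; Bob: 0.910

P('+'|H) = 0.869, P('+'|¬H) = 0.038.
Alice: numerator 0.869·0.06 = 0.052140; evidence = 0.052140+0.038·0.94 = 0.087860; posterior = 0.593.
Bob: numerator 0.869·0.306 = 0.26591; evidence = 0.26591+0.038·0.694 = 0.29229; posterior = 0.910.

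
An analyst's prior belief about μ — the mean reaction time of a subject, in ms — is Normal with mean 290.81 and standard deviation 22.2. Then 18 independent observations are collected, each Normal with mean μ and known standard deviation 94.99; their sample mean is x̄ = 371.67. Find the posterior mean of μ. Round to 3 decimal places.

Prior precision 1/τ₀² = 1/22.2² = 0.00202906; data precision n/σ² = 18/94.99² = 0.00199488.
Posterior precision = 0.00202906 + 0.00199488 = 0.00402394.
Posterior mean = (0.00202906·290.81 + 0.00199488·371.67) / 0.00402394 = 330.897.

Posterior mean ≈ 330.897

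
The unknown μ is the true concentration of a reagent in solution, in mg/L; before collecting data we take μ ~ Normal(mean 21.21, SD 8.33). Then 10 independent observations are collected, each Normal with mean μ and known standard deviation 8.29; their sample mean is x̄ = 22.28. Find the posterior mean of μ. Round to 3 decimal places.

Posterior mean ≈ 22.184

With known σ, the Normal prior is conjugate. Weight on the data is w = (n/σ²)/(n/σ² + 1/τ₀²) = 0.145509/(0.145509+0.0144115) = 0.90988.
Posterior mean = w·x̄ + (1−w)·μ₀ = 0.90988·22.28 + 0.090117·21.21 = 22.184.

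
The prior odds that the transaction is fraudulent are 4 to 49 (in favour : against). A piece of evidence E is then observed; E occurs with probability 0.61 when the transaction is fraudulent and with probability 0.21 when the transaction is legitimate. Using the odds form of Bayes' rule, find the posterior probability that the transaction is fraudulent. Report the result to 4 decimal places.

Posterior probability ≈ 0.1917

Prior odds = 4/49 = 0.081633.
Likelihood ratio for E = 0.61/0.21 = 2.9048.
Posterior odds = prior odds × LR = 0.23712.
Posterior probability = odds/(1+odds) = 0.23712/1.2371 = 0.1917.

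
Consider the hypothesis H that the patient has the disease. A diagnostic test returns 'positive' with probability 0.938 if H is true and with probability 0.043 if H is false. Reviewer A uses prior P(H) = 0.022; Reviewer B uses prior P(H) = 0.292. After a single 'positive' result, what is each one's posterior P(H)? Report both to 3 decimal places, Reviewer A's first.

The likelihood ratio for a 'positive' result is 0.938/0.043 = 21.814.
Reviewer A: prior odds 0.022/0.978 = 0.022495; posterior odds 0.49070; posterior probability 0.329.
Reviewer B: prior odds 0.292/0.708 = 0.41243; posterior odds 8.9967; posterior probability 0.900.

Reviewer A: 0.329; Reviewer B: 0.900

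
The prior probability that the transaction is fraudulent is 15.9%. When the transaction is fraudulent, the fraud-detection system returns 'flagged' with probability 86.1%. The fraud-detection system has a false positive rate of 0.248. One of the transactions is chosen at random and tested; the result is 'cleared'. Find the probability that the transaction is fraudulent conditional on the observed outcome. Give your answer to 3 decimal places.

Write H for 'the transaction is fraudulent'. Prior odds H:¬H = 0.159/0.841 = 0.18906. For the 'cleared' outcome, the likelihood ratio is 0.139/0.752 = 0.18484.
Posterior odds = 0.18906 × 0.18484 = 0.034946, so P(H|E) = 0.034946/(1+0.034946) = 0.034.

P(H | E) ≈ 0.034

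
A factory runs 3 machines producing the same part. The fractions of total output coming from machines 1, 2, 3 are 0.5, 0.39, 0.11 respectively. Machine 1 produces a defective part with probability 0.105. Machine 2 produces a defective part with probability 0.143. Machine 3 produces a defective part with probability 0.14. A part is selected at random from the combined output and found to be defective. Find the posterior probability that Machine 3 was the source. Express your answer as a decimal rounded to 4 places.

Tabulate prior·likelihood by source: [1] prior 0.5, lik 0.105, product 0.05250; [2] prior 0.39, lik 0.143, product 0.05577; [3] prior 0.11, lik 0.14, product 0.01540.
Normalizing constant = 0.12367; the posterior for Machine 3 is its product over the sum, 0.01540/0.12367 = 0.1245.

Posterior probability ≈ 0.1245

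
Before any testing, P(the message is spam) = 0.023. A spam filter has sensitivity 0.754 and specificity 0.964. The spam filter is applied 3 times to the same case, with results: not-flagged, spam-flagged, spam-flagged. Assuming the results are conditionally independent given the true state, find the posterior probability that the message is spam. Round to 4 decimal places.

Posterior P(H) ≈ 0.7249

Let H be the event that the message is spam; start with P(H) = 0.023. P('spam-flagged'|H) = 0.754, P('spam-flagged'|¬H) = 0.036.
Update on result 1 ('not-flagged'): P(H) ← 0.246·0.0230 / (0.246·0.0230 + 0.964·0.9770) = 0.0056580/0.94749 = 0.0060.
Update on result 2 ('spam-flagged'): P(H) ← 0.754·0.0060 / (0.754·0.0060 + 0.036·0.9940) = 0.0045026/0.040288 = 0.1118.
Update on result 3 ('spam-flagged'): P(H) ← 0.754·0.1118 / (0.754·0.1118 + 0.036·0.8882) = 0.084268/0.11624 = 0.7249.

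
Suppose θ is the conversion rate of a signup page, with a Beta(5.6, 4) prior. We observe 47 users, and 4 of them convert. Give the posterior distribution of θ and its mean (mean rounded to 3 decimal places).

Posterior: Beta(9.6, 47); mean ≈ 0.170

Observing 4 successes and 43 failures updates Beta(5.6, 4) by adding the success and failure counts to the two shape parameters: α = 5.6+4 = 9.6, β = 4+43 = 47.
E[θ | data] = 9.6/(9.6+47) = 0.170.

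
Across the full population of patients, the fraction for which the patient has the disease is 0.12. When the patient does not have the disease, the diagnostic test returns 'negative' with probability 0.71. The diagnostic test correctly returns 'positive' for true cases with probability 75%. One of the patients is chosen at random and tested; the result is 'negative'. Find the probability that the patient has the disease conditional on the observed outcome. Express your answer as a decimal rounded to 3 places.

Let H be the event that the patient has the disease. P(H) = 0.12, so P(¬H) = 0.88. With E the 'negative' result, P(E|H) = 0.25 and P(E|¬H) = 0.71.
P(E) = 0.25·0.12 + 0.71·0.88 = 0.030000 + 0.62480 = 0.65480.
By Bayes' theorem, P(H|E) = 0.030000 / 0.65480 = 0.046.

P(H | E) ≈ 0.046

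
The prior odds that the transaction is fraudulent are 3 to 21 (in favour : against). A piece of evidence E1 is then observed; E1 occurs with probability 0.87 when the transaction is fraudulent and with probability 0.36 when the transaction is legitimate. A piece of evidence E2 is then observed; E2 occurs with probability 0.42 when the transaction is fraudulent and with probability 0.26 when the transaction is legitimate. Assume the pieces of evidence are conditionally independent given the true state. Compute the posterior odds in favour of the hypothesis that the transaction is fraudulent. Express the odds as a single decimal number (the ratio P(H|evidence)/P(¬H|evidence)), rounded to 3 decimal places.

Posterior odds ≈ 0.558

Prior odds = 3/21 = 0.14286.
Likelihood ratio for E1 = 0.87/0.36 = 2.4167.
Likelihood ratio for E2 = 0.42/0.26 = 1.6154.
Posterior odds = prior odds × LR₁ × LR₂ = 0.55769.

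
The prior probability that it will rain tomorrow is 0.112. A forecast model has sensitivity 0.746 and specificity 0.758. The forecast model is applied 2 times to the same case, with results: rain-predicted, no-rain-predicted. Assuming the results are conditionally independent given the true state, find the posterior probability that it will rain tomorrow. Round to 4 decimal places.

Posterior P(H) ≈ 0.1153

Let H be the event that it will rain tomorrow; start with P(H) = 0.112. P('rain-predicted'|H) = 0.746, P('rain-predicted'|¬H) = 0.242.
Update on result 1 ('rain-predicted'): P(H) ← 0.746·0.1120 / (0.746·0.1120 + 0.242·0.8880) = 0.083552/0.29845 = 0.2800.
Update on result 2 ('no-rain-predicted'): P(H) ← 0.254·0.2800 / (0.254·0.2800 + 0.758·0.7200) = 0.071109/0.61690 = 0.1153.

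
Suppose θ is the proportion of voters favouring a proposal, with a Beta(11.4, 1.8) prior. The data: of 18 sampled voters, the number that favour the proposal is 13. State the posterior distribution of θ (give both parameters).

Observing 13 successes and 5 failures updates Beta(11.4, 1.8) by adding the success and failure counts to the two shape parameters: α = 11.4+13 = 24.4, β = 1.8+5 = 6.8.

Posterior: Beta(24.4, 6.8)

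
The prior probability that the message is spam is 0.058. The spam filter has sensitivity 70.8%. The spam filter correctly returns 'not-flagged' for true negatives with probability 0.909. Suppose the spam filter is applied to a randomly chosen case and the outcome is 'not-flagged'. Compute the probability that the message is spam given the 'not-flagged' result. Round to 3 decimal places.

P(H | E) ≈ 0.019

Write H for 'the message is spam'. Prior odds H:¬H = 0.058/0.942 = 0.061571. For the 'not-flagged' outcome, the likelihood ratio is 0.292/0.909 = 0.32123.
Posterior odds = 0.061571 × 0.32123 = 0.019779, so P(H|E) = 0.019779/(1+0.019779) = 0.019.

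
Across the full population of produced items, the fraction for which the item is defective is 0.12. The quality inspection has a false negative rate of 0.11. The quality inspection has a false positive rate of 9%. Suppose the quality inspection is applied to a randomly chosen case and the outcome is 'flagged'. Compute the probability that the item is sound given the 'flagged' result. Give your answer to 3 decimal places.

Write H for 'the item is defective'. Prior odds H:¬H = 0.12/0.88 = 0.13636. For the 'flagged' outcome, the likelihood ratio is 0.89/0.09 = 9.8889.
Posterior odds = 0.13636 × 9.8889 = 1.3485, so P(H|E) = 1.3485/(1+1.3485) = 0.574. Then P(¬H|E) = 1 − 0.574 = 0.426.

P(¬H | E) ≈ 0.426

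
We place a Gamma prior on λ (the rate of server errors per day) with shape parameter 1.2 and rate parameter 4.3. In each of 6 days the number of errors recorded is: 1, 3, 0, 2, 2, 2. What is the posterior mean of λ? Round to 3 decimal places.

The Poisson likelihood adds the total count to the shape and the number of exposure periods to the rate. Here ∑xᵢ = 10 and n = 6, so shape 1.2→11.2 and rate 4.3→10.3.
E[λ | data] = 11.2/10.3 = 1.087.

Posterior mean ≈ 1.087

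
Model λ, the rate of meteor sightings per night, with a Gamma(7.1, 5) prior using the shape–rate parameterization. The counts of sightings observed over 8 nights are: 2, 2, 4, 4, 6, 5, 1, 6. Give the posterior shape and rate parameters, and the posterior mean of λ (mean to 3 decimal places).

Posterior: Gamma(shape=37.1, rate=13); mean ≈ 2.854

The Poisson likelihood adds the total count to the shape and the number of exposure periods to the rate. Here ∑xᵢ = 30 and n = 8, so shape 7.1→37.1 and rate 5→13.
Posterior mean = shape/rate = 37.1/13 = 2.854.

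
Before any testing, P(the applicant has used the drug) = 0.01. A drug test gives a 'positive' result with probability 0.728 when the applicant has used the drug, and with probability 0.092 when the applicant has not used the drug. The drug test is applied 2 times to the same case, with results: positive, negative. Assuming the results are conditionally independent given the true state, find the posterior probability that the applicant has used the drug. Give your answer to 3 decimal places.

Let H be the event that the applicant has used the drug; start with P(H) = 0.01. P('positive'|H) = 0.728, P('positive'|¬H) = 0.092.
Update on result 1 ('positive'): P(H) ← 0.728·0.0100 / (0.728·0.0100 + 0.092·0.9900) = 0.0072800/0.098360 = 0.0740.
Update on result 2 ('negative'): P(H) ← 0.272·0.0740 / (0.272·0.0740 + 0.908·0.9260) = 0.020132/0.86093 = 0.0234.

Posterior P(H) ≈ 0.023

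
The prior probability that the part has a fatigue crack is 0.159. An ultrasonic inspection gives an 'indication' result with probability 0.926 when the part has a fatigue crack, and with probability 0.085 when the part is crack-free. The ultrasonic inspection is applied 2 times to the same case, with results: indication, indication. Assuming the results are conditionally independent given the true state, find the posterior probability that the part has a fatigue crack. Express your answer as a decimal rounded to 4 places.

With H the event that the part has a fatigue crack, the joint likelihood of the observed sequence is P(data|H) = 0.926·0.926 = 0.85748 and P(data|¬H) = 0.085·0.085 = 0.0072250.
Bayes: P(H|data) = 0.159·0.85748 / (0.159·0.85748 + 0.841·0.0072250) = 0.13634/0.14241 = 0.9573.

Posterior P(H) ≈ 0.9573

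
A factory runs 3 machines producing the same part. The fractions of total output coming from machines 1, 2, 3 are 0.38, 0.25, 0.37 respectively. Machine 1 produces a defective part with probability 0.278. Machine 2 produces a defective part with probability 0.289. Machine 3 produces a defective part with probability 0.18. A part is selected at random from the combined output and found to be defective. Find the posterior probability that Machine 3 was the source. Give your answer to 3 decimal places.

Tabulate prior·likelihood by source: [1] prior 0.38, lik 0.278, product 0.1056; [2] prior 0.25, lik 0.289, product 0.07225; [3] prior 0.37, lik 0.18, product 0.06660.
Normalizing constant = 0.24449; the posterior for Machine 3 is its product over the sum, 0.06660/0.24449 = 0.272.

Posterior probability ≈ 0.272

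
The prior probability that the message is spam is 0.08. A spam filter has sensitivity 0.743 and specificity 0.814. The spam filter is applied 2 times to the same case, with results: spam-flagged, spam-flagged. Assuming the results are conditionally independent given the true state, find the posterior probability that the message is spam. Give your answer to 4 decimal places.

Posterior P(H) ≈ 0.5812

Let H be the event that the message is spam; start with P(H) = 0.08. P('spam-flagged'|H) = 0.743, P('spam-flagged'|¬H) = 0.186.
Update on result 1 ('spam-flagged'): P(H) ← 0.743·0.0800 / (0.743·0.0800 + 0.186·0.9200) = 0.059440/0.23056 = 0.2578.
Update on result 2 ('spam-flagged'): P(H) ← 0.743·0.2578 / (0.743·0.2578 + 0.186·0.7422) = 0.19155/0.32960 = 0.5812.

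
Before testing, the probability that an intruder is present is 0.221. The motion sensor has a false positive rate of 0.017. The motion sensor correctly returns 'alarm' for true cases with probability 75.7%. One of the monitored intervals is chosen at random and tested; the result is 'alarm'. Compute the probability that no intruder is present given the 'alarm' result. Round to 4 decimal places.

Write H for 'an intruder is present'. Prior odds H:¬H = 0.221/0.779 = 0.28370. For the 'alarm' outcome, the likelihood ratio is 0.757/0.017 = 44.529.
Posterior odds = 0.28370 × 44.529 = 12.633, so P(H|E) = 12.633/(1+12.633) = 0.9266. Then P(¬H|E) = 1 − 0.9266 = 0.0734.

P(¬H | E) ≈ 0.0734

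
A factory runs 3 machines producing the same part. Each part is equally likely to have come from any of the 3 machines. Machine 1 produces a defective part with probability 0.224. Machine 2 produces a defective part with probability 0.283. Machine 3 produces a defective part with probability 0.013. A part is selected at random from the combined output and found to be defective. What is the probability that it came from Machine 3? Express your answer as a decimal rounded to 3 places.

Posterior probability ≈ 0.025

Tabulate prior·likelihood by source: [1] prior 0.333333, lik 0.224, product 0.07467; [2] prior 0.333333, lik 0.283, product 0.09433; [3] prior 0.333333, lik 0.013, product 0.004333.
Normalizing constant = 0.17333; the posterior for Machine 3 is its product over the sum, 0.004333/0.17333 = 0.025.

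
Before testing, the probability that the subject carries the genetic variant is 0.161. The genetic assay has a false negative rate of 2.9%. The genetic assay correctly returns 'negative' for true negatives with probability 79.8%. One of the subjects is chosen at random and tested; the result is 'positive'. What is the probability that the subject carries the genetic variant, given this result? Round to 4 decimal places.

P(H | E) ≈ 0.4798

Write H for 'the subject carries the genetic variant'. Prior odds H:¬H = 0.161/0.839 = 0.19190. For the 'positive' outcome, the likelihood ratio is 0.971/0.202 = 4.8069.
Posterior odds = 0.19190 × 4.8069 = 0.92243, so P(H|E) = 0.92243/(1+0.92243) = 0.4798.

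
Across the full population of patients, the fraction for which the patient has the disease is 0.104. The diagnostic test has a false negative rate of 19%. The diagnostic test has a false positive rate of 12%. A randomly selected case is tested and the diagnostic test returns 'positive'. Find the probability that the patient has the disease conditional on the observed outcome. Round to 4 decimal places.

P(H | E) ≈ 0.4393

Write H for 'the patient has the disease'. Prior odds H:¬H = 0.104/0.896 = 0.11607. For the 'positive' outcome, the likelihood ratio is 0.81/0.12 = 6.7500.
Posterior odds = 0.11607 × 6.7500 = 0.78348, so P(H|E) = 0.78348/(1+0.78348) = 0.4393.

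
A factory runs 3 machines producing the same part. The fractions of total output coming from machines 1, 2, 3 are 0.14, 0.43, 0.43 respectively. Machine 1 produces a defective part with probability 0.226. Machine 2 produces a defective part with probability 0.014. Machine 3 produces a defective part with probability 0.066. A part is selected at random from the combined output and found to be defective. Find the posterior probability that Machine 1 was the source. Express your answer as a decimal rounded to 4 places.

P(defective|M1) = 0.226; P(defective|M2) = 0.014; P(defective|M3) = 0.066.
Prior × likelihood for each source: 0.14·0.226=0.03164, 0.43·0.014=0.006020, 0.43·0.066=0.02838. Summing gives P(defective) = 0.066040.
P(Machine 1 | defective) = 0.03164 / 0.066040 = 0.4791.

Posterior probability ≈ 0.4791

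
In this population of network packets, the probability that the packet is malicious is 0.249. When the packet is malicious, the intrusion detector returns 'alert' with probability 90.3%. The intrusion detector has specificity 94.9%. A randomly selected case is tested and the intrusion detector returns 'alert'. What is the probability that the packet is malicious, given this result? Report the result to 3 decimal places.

P(H | E) ≈ 0.854

Let H be the event that the packet is malicious. P(H) = 0.249, so P(¬H) = 0.751. With E the 'alert' result, P(E|H) = 0.903 and P(E|¬H) = 0.051.
P(E) = 0.903·0.249 + 0.051·0.751 = 0.22485 + 0.038301 = 0.26315.
By Bayes' theorem, P(H|E) = 0.22485 / 0.26315 = 0.854.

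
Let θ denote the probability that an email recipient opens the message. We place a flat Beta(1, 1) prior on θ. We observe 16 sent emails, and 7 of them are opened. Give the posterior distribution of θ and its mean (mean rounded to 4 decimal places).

Observing 7 successes and 9 failures updates Beta(1, 1) by adding the success and failure counts to the two shape parameters: α = 1+7 = 8, β = 1+9 = 10.
E[θ | data] = 8/(8+10) = 0.4444.

Posterior: Beta(8, 10); mean ≈ 0.4444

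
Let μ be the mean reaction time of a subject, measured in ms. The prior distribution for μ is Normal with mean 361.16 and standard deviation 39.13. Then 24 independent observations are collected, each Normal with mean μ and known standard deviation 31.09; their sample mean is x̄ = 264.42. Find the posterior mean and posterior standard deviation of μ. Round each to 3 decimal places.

With known σ, the Normal prior is conjugate. Weight on the data is w = (n/σ²)/(n/σ² + 1/τ₀²) = 0.0248296/(0.0248296+0.00065310) = 0.97437.
Posterior mean = w·x̄ + (1−w)·μ₀ = 0.97437·264.42 + 0.025629·361.16 = 266.899. Posterior variance = 1/(0.0248296+0.00065310) = 39.2423, so SD = 6.264.

Posterior mean ≈ 266.899; posterior SD ≈ 6.264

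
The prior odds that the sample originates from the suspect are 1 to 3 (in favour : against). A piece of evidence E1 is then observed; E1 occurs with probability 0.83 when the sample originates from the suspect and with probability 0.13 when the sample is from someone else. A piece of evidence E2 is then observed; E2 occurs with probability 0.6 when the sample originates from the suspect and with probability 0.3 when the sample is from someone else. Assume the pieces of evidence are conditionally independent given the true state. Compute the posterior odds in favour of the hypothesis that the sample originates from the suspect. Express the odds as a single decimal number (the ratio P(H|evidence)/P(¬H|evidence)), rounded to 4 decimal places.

Posterior odds ≈ 4.2564

Prior odds = 1/3 = 0.33333. In log-odds, ln(0.33333) = -1.0986.
Add log likelihood ratios: ln(6.3846) + ln(2.0000) = 2.5470.
Posterior log-odds = 1.4484, so posterior odds = exp(1.4484) = 4.2564.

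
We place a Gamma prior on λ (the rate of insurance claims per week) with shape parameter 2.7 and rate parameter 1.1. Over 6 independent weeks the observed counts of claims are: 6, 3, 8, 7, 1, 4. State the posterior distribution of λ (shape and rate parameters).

Posterior: Gamma(shape=31.7, rate=7.1)

Total count ∑xᵢ = 29 over n = 6 weeks.
Gamma is conjugate to the Poisson likelihood: posterior is Gamma(shape = 2.7+29 = 31.7, rate = 1.1+6 = 7.1).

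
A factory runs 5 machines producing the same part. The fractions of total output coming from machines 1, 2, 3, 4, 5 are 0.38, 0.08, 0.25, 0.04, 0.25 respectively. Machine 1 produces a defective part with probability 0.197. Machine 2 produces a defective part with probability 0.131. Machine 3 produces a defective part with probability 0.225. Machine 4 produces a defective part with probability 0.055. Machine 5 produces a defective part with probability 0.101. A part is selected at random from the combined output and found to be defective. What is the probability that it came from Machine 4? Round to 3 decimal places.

Tabulate prior·likelihood by source: [1] prior 0.38, lik 0.197, product 0.07486; [2] prior 0.08, lik 0.131, product 0.01048; [3] prior 0.25, lik 0.225, product 0.05625; [4] prior 0.04, lik 0.055, product 0.002200; [5] prior 0.25, lik 0.101, product 0.02525.
Normalizing constant = 0.16904; the posterior for Machine 4 is its product over the sum, 0.002200/0.16904 = 0.013.

Posterior probability ≈ 0.013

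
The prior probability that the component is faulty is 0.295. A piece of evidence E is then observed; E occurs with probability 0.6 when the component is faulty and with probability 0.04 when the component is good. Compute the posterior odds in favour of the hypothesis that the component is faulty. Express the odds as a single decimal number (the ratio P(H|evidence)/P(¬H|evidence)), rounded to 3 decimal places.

Posterior odds ≈ 6.277

Prior odds = 0.295/(1−0.295) = 0.41844. In log-odds, ln(0.41844) = -0.87122.
Add log likelihood ratio: ln(15.000) = 2.7081.
Posterior log-odds = 1.8368, so posterior odds = exp(1.8368) = 6.2766.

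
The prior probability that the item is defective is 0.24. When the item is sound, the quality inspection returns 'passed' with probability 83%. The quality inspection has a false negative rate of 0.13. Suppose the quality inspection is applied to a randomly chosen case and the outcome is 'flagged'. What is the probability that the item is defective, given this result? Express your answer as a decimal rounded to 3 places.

P(H | E) ≈ 0.618

Write H for 'the item is defective'. Prior odds H:¬H = 0.24/0.76 = 0.31579. For the 'flagged' outcome, the likelihood ratio is 0.87/0.17 = 5.1176.
Posterior odds = 0.31579 × 5.1176 = 1.6161, so P(H|E) = 1.6161/(1+1.6161) = 0.618.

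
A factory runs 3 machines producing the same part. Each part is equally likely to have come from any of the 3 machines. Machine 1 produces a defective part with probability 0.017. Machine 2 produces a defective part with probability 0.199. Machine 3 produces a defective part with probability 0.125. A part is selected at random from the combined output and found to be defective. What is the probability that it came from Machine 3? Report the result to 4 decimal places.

Posterior probability ≈ 0.3666

P(defective|M1) = 0.017; P(defective|M2) = 0.199; P(defective|M3) = 0.125.
Prior × likelihood for each source: 0.333333·0.017=0.005667, 0.333333·0.199=0.06633, 0.333333·0.125=0.04167. Summing gives P(defective) = 0.11367.
P(Machine 3 | defective) = 0.04167 / 0.11367 = 0.3666.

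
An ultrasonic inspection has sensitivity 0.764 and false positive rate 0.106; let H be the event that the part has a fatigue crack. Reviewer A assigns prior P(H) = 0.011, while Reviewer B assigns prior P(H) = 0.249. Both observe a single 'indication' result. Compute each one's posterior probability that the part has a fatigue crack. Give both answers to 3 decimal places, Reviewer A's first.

Reviewer A: 0.074; Reviewer B: 0.705

P('+'|H) = 0.764, P('+'|¬H) = 0.106.
Reviewer A: numerator 0.764·0.011 = 0.0084040; evidence = 0.0084040+0.106·0.989 = 0.11324; posterior = 0.074.
Reviewer B: numerator 0.764·0.249 = 0.19024; evidence = 0.19024+0.106·0.751 = 0.26984; posterior = 0.705.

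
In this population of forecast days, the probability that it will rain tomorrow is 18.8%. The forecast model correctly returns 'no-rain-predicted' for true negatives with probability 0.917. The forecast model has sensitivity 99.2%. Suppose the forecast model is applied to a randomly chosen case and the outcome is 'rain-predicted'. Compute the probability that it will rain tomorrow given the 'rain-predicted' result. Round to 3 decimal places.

P(H | E) ≈ 0.735

Write H for 'it will rain tomorrow'. Prior odds H:¬H = 0.188/0.812 = 0.23153. For the 'rain-predicted' outcome, the likelihood ratio is 0.992/0.083 = 11.952.
Posterior odds = 0.23153 × 11.952 = 2.7672, so P(H|E) = 2.7672/(1+2.7672) = 0.735.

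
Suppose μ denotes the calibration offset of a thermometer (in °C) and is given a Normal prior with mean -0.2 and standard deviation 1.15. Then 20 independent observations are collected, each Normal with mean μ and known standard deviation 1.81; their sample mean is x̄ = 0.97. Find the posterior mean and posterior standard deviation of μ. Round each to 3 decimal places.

With known σ, the Normal prior is conjugate. Weight on the data is w = (n/σ²)/(n/σ² + 1/τ₀²) = 6.10482/(6.10482+0.756144) = 0.88979.
Posterior mean = w·x̄ + (1−w)·μ₀ = 0.88979·0.97 + 0.11021·-0.2 = 0.841. Posterior variance = 1/(6.10482+0.756144) = 0.145752, so SD = 0.382.

Posterior mean ≈ 0.841; posterior SD ≈ 0.382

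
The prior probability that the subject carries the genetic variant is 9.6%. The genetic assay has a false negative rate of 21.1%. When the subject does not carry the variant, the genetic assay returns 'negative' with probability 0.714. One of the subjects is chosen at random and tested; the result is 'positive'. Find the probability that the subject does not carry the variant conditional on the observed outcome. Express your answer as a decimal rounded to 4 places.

Write H for 'the subject carries the genetic variant'. Prior odds H:¬H = 0.096/0.904 = 0.10619. For the 'positive' outcome, the likelihood ratio is 0.789/0.286 = 2.7587.
Posterior odds = 0.10619 × 2.7587 = 0.29296, so P(H|E) = 0.29296/(1+0.29296) = 0.2266. Then P(¬H|E) = 1 − 0.2266 = 0.7734.

P(¬H | E) ≈ 0.7734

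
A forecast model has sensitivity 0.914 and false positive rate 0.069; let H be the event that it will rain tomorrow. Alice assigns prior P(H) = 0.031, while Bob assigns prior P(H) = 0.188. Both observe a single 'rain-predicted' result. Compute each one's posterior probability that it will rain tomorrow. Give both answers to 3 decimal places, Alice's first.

Alice: 0.298; Bob: 0.754

P('+'|H) = 0.914, P('+'|¬H) = 0.069.
Alice: numerator 0.914·0.031 = 0.028334; evidence = 0.028334+0.069·0.969 = 0.095195; posterior = 0.298.
Bob: numerator 0.914·0.188 = 0.17183; evidence = 0.17183+0.069·0.812 = 0.22786; posterior = 0.754.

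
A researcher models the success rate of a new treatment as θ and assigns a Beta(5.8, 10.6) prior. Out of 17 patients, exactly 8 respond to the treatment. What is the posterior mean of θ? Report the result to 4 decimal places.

The binomial likelihood is conjugate to the Beta prior: with 8 successes and 9 failures, the posterior is Beta(5.8+8, 10.6+9) = Beta(13.8, 19.6).
Posterior mean = α/(α+β) = 13.8/33.4 = 0.4132.

Posterior mean ≈ 0.4132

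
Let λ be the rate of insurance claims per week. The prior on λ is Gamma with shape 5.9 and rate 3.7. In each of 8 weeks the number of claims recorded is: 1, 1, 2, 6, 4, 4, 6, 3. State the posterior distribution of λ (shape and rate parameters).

Posterior: Gamma(shape=32.9, rate=11.7)

Total count ∑xᵢ = 27 over n = 8 weeks.
Gamma is conjugate to the Poisson likelihood: posterior is Gamma(shape = 5.9+27 = 32.9, rate = 3.7+8 = 11.7).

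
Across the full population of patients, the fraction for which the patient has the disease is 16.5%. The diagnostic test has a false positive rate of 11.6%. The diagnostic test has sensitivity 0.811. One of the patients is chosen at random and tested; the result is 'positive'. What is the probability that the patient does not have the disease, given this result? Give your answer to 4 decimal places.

Let H be the event that the patient has the disease. P(H) = 0.165, so P(¬H) = 0.835. With E the 'positive' result, P(E|H) = 0.811 and P(E|¬H) = 0.116.
P(E) = 0.811·0.165 + 0.116·0.835 = 0.13382 + 0.096860 = 0.23068.
By Bayes' theorem, P(H|E) = 0.13382 / 0.23068 = 0.5801. Hence P(¬H|E) = 1 − 0.5801 = 0.4199.

P(¬H | E) ≈ 0.4199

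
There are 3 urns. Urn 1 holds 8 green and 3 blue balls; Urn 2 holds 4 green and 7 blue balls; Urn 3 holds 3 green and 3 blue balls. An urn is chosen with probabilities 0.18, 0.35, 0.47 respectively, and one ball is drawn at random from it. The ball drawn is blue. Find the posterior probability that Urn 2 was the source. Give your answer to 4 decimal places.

P(blue|Urn 1) = 0.2727; P(blue|Urn 2) = 0.6364; P(blue|Urn 3) = 0.5.
Prior × likelihood for each source: 0.18·0.2727=0.04909, 0.35·0.6364=0.2227, 0.47·0.5=0.2350. Summing gives P(blue) = 0.50682.
P(Urn 2 | blue) = 0.2227 / 0.50682 = 0.4395.

Posterior probability ≈ 0.4395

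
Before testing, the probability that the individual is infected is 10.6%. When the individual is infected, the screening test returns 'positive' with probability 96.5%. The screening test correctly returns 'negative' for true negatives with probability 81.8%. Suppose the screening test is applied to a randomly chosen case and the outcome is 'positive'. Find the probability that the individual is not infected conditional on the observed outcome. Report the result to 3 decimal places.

Let H be the event that the individual is infected. P(H) = 0.106, so P(¬H) = 0.894. With E the 'positive' result, P(E|H) = 0.965 and P(E|¬H) = 0.182.
P(E) = 0.965·0.106 + 0.182·0.894 = 0.10229 + 0.16271 = 0.26500.
By Bayes' theorem, P(H|E) = 0.10229 / 0.26500 = 0.386. Hence P(¬H|E) = 1 − 0.386 = 0.614.

P(¬H | E) ≈ 0.614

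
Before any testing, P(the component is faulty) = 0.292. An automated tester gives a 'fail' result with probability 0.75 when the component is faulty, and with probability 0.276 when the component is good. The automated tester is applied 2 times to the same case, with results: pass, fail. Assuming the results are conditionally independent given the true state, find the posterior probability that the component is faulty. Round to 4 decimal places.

Let H be the event that the component is faulty; start with P(H) = 0.292. P('fail'|H) = 0.75, P('fail'|¬H) = 0.276.
Update on result 1 ('pass'): P(H) ← 0.25·0.2920 / (0.25·0.2920 + 0.724·0.7080) = 0.073000/0.58559 = 0.1247.
Update on result 2 ('fail'): P(H) ← 0.75·0.1247 / (0.75·0.1247 + 0.276·0.8753) = 0.093495/0.33509 = 0.2790.

Posterior P(H) ≈ 0.2790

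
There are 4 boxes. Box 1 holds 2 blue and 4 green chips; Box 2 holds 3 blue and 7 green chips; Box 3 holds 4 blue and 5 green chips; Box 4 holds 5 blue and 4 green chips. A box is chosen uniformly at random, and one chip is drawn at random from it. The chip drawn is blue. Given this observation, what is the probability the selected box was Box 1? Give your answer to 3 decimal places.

P(blue|Box 1) = 0.3333; P(blue|Box 2) = 0.3; P(blue|Box 3) = 0.4444; P(blue|Box 4) = 0.5556.
Prior × likelihood for each source: 0.25·0.3333=0.08333, 0.25·0.3=0.07500, 0.25·0.4444=0.1111, 0.25·0.5556=0.1389. Summing gives P(blue) = 0.40833.
P(Box 1 | blue) = 0.08333 / 0.40833 = 0.204.

Posterior probability ≈ 0.204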